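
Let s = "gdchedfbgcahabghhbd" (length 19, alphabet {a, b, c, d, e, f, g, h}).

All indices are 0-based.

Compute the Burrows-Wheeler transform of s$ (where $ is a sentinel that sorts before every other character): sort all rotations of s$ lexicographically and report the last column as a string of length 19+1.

rank  rotation              last
    0  $gdchedfbgcahabghhbd  d
    1  abghhbd$gdchedfbgcah  h
    2  ahabghhbd$gdchedfbgc  c
    3  bd$gdchedfbgcahabghh  h
    4  bgcahabghhbd$gdchedf  f
    5  bghhbd$gdchedfbgcaha  a
    6  cahabghhbd$gdchedfbg  g
    7  chedfbgcahabghhbd$gd  d
    8  d$gdchedfbgcahabghhb  b
    9  dchedfbgcahabghhbd$g  g
   10  dfbgcahabghhbd$gdche  e
   11  edfbgcahabghhbd$gdch  h
   12  fbgcahabghhbd$gdched  d
   13  gcahabghhbd$gdchedfb  b
   14  gdchedfbgcahabghhbd$  $
   15  ghhbd$gdchedfbgcahab  b
   16  habghhbd$gdchedfbgca  a
   17  hbd$gdchedfbgcahabgh  h
   18  hedfbgcahabghhbd$gdc  c
   19  hhbd$gdchedfbgcahabg  g

dhchfagdbgehdb$bahcg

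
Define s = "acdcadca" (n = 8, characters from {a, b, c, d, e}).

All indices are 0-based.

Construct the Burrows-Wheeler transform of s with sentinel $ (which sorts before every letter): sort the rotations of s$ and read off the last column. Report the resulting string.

rank  rotation   last
    0  $acdcadca  a
    1  a$acdcadc  c
    2  acdcadca$  $
    3  adca$acdc  c
    4  ca$acdcad  d
    5  cadca$acd  d
    6  cdcadca$a  a
    7  dca$acdca  a
    8  dcadca$ac  c

ac$cddaac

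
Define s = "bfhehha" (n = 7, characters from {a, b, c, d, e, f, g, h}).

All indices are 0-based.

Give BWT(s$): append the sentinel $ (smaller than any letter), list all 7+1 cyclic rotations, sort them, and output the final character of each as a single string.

rank  rotation  last
    0  $bfhehha  a
    1  a$bfhehh  h
    2  bfhehha$  $
    3  ehha$bfh  h
    4  fhehha$b  b
    5  ha$bfheh  h
    6  hehha$bf  f
    7  hha$bfhe  e

ah$hbhfe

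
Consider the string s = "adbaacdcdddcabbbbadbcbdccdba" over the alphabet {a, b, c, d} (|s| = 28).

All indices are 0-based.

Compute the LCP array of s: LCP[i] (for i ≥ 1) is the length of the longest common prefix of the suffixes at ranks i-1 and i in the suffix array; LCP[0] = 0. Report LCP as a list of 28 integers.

rank | idx | suffix
   0 |  27 | a
   1 |   3 | aacdcdddcabbbbadbcbdccdba
   2 |  12 | abbbbadbcbdccdba
   3 |   4 | acdcdddcabbbbadbcbdccdba
   4 |   0 | adbaacdcdddcabbbbadbcbdccdba
   5 |  17 | adbcbdccdba
   6 |  26 | ba
   7 |   2 | baacdcdddcabbbbadbcbdccdba
   8 |  16 | badbcbdccdba
   9 |  15 | bbadbcbdccdba
  10 |  14 | bbbadbcbdccdba
  11 |  13 | bbbbadbcbdccdba
  12 |  19 | bcbdccdba
  13 |  21 | bdccdba
  14 |  11 | cabbbbadbcbdccdba
  15 |  20 | cbdccdba
  16 |  23 | ccdba
  17 |  24 | cdba
  18 |   5 | cdcdddcabbbbadbcbdccdba
  19 |   7 | cdddcabbbbadbcbdccdba
  20 |  25 | dba
  21 |   1 | dbaacdcdddcabbbbadbcbdccdba
  22 |  18 | dbcbdccdba
  23 |  10 | dcabbbbadbcbdccdba
  24 |  22 | dccdba
  25 |   6 | dcdddcabbbbadbcbdccdba
  26 |   9 | ddcabbbbadbcbdccdba
  27 |   8 | dddcabbbbadbcbdccdba

SA = [27, 3, 12, 4, 0, 17, 26, 2, 16, 15, 14, 13, 19, 21, 11, 20, 23, 24, 5, 7, 25, 1, 18, 10, 22, 6, 9, 8]
[i] adj suffixes → lcp
  [1] 27/3 → 1 ('a')
  [2] 3/12 → 1 ('a')
  [3] 12/4 → 1 ('a')
  [4] 4/0 → 1 ('a')
  [5] 0/17 → 3 ('adb')
  [6] 17/26 → 0 ('')
  [7] 26/2 → 2 ('ba')
  [8] 2/16 → 2 ('ba')
  [9] 16/15 → 1 ('b')
  [10] 15/14 → 2 ('bb')
  [11] 14/13 → 3 ('bbb')
  [12] 13/19 → 1 ('b')
  [13] 19/21 → 1 ('b')
  [14] 21/11 → 0 ('')
  [15] 11/20 → 1 ('c')
  [16] 20/23 → 1 ('c')
  [17] 23/24 → 1 ('c')
  [18] 24/5 → 2 ('cd')
  [19] 5/7 → 2 ('cd')
  [20] 7/25 → 0 ('')
  [21] 25/1 → 3 ('dba')
  [22] 1/18 → 2 ('db')
  [23] 18/10 → 1 ('d')
  [24] 10/22 → 2 ('dc')
  [25] 22/6 → 2 ('dc')
  [26] 6/9 → 1 ('d')
  [27] 9/8 → 2 ('dd')

[0, 1, 1, 1, 1, 3, 0, 2, 2, 1, 2, 3, 1, 1, 0, 1, 1, 1, 2, 2, 0, 3, 2, 1, 2, 2, 1, 2]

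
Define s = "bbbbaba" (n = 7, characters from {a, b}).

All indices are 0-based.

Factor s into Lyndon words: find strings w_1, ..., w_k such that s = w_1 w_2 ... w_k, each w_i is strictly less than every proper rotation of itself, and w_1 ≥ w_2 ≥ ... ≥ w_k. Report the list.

emit factor 1: 'b' (i=0, period=1)
emit factor 2: 'b' (i=1, period=1)
emit factor 3: 'b' (i=2, period=1)
emit factor 4: 'b' (i=3, period=1)
emit factor 5: 'ab' (i=4, period=2)
emit factor 6: 'a' (i=6, period=1)

["b", "b", "b", "b", "ab", "a"]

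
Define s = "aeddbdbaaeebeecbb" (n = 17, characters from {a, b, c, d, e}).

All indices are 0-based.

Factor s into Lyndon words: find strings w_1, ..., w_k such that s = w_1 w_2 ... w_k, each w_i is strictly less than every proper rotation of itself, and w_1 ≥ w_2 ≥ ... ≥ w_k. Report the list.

["aeddbdb", "aaeebeecbb"]

emit factor 1: 'aeddbdb' (i=0, period=7)
emit factor 2: 'aaeebeecbb' (i=7, period=10)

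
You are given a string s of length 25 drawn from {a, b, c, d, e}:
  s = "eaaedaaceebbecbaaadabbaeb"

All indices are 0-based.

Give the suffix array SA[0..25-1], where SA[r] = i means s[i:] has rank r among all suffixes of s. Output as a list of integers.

[15, 5, 16, 1, 19, 6, 17, 22, 2, 24, 14, 21, 20, 10, 11, 13, 7, 4, 18, 0, 23, 9, 12, 3, 8]

sorted suffixes:
  #0 SA[0]=15  'aaadabbaeb'
  #1 SA[1]=5  'aaceebbecbaaadabbaeb'
  #2 SA[2]=16  'aadabbaeb'
  #3 SA[3]=1  'aaedaaceebbecbaaadabbaeb'
  #4 SA[4]=19  'abbaeb'
  #5 SA[5]=6  'aceebbecbaaadabbaeb'
  #6 SA[6]=17  'adabbaeb'
  #7 SA[7]=22  'aeb'
  #8 SA[8]=2  'aedaaceebbecbaaadabbaeb'
  #9 SA[9]=24  'b'
  #10 SA[10]=14  'baaadabbaeb'
  #11 SA[11]=21  'baeb'
  #12 SA[12]=20  'bbaeb'
  #13 SA[13]=10  'bbecbaaadabbaeb'
  #14 SA[14]=11  'becbaaadabbaeb'
  #15 SA[15]=13  'cbaaadabbaeb'
  #16 SA[16]=7  'ceebbecbaaadabbaeb'
  #17 SA[17]=4  'daaceebbecbaaadabbaeb'
  #18 SA[18]=18  'dabbaeb'
  #19 SA[19]=0  'eaaedaaceebbecbaaadabbaeb'
  #20 SA[20]=23  'eb'
  #21 SA[21]=9  'ebbecbaaadabbaeb'
  #22 SA[22]=12  'ecbaaadabbaeb'
  #23 SA[23]=3  'edaaceebbecbaaadabbaeb'
  #24 SA[24]=8  'eebbecbaaadabbaeb'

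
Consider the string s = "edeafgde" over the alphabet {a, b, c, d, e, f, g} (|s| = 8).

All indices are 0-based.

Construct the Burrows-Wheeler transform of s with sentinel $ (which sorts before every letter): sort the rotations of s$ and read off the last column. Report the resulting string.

eegedd$af

rank  rotation   last
    0  $edeafgde  e
    1  afgde$ede  e
    2  de$edeafg  g
    3  deafgde$e  e
    4  e$edeafgd  d
    5  eafgde$ed  d
    6  edeafgde$  $
    7  fgde$edea  a
    8  gde$edeaf  f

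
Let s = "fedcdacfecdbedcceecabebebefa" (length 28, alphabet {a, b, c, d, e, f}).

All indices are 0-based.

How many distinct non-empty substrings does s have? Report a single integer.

371

rank→(start, suffix):
  0 → (27, 'a')
  1 → (19, 'abebebefa')
  2 → (5, 'acfecdbedcceecabebebefa')
  3 → (20, 'bebebefa')
  4 → (22, 'bebefa')
  5 → (11, 'bedcceecabebebefa')
  6 → (24, 'befa')
  7 → (18, 'cabebebefa')
  8 → (14, 'cceecabebebefa')
  9 → (3, 'cdacfecdbedcceecabebebefa')
  10 → (9, 'cdbedcceecabebebefa')
  11 → (15, 'ceecabebebefa')
  12 → (6, 'cfecdbedcceecabebebefa')
  13 → (4, 'dacfecdbedcceecabebebefa')
  14 → (10, 'dbedcceecabebebefa')
  15 → (13, 'dcceecabebebefa')
  16 → (2, 'dcdacfecdbedcceecabebebefa')
  17 → (21, 'ebebefa')
  18 → (23, 'ebefa')
  19 → (17, 'ecabebebefa')
  20 → (8, 'ecdbedcceecabebebefa')
  21 → (12, 'edcceecabebebefa')
  22 → (1, 'edcdacfecdbedcceecabebebefa')
  23 → (16, 'eecabebebefa')
  24 → (25, 'efa')
  25 → (26, 'fa')
  26 → (7, 'fecdbedcceecabebebefa')
  27 → (0, 'fedcdacfecdbedcceecabebebefa')

SA = [27, 19, 5, 20, 22, 11, 24, 18, 14, 3, 9, 15, 6, 4, 10, 13, 2, 21, 23, 17, 8, 12, 1, 16, 25, 26, 7, 0]
rank  pair      lcp
   1  s[27:],s[19:]  1  'a'
   2  s[19:],s[5:]  1  'a'
   3  s[5:],s[20:]  0  ''
   4  s[20:],s[22:]  4  'bebe'
   5  s[22:],s[11:]  2  'be'
   6  s[11:],s[24:]  2  'be'
   7  s[24:],s[18:]  0  ''
   8  s[18:],s[14:]  1  'c'
   9  s[14:],s[3:]  1  'c'
  10  s[3:],s[9:]  2  'cd'
  11  s[9:],s[15:]  1  'c'
  12  s[15:],s[6:]  1  'c'
  13  s[6:],s[4:]  0  ''
  14  s[4:],s[10:]  1  'd'
  15  s[10:],s[13:]  1  'd'
  16  s[13:],s[2:]  2  'dc'
  17  s[2:],s[21:]  0  ''
  18  s[21:],s[23:]  3  'ebe'
  19  s[23:],s[17:]  1  'e'
  20  s[17:],s[8:]  2  'ec'
  21  s[8:],s[12:]  1  'e'
  22  s[12:],s[1:]  3  'edc'
  23  s[1:],s[16:]  1  'e'
  24  s[16:],s[25:]  1  'e'
  25  s[25:],s[26:]  0  ''
  26  s[26:],s[7:]  1  'f'
  27  s[7:],s[0:]  2  'fe'

n(n+1)/2 = 28·29/2 = 406
Σ LCP = 0 + 1 + 1 + 0 + 4 + 2 + 2 + 0 + 1 + 1 + 2 + 1 + 1 + 0 + 1 + 1 + 2 + 0 + 3 + 1 + 2 + 1 + 3 + 1 + 1 + 0 + 1 + 2 = 35
distinct = 406 − 35 = 371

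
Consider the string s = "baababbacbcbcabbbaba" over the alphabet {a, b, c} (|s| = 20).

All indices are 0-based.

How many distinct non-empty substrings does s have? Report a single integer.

177

sorted suffixes:
  #0 SA[0]=19  'a'
  #1 SA[1]=1  'aababbacbcbcabbbaba'
  #2 SA[2]=17  'aba'
  #3 SA[3]=2  'ababbacbcbcabbbaba'
  #4 SA[4]=4  'abbacbcbcabbbaba'
  #5 SA[5]=13  'abbbaba'
  #6 SA[6]=7  'acbcbcabbbaba'
  #7 SA[7]=18  'ba'
  #8 SA[8]=0  'baababbacbcbcabbbaba'
  #9 SA[9]=16  'baba'
  #10 SA[10]=3  'babbacbcbcabbbaba'
  #11 SA[11]=6  'bacbcbcabbbaba'
  #12 SA[12]=15  'bbaba'
  #13 SA[13]=5  'bbacbcbcabbbaba'
  #14 SA[14]=14  'bbbaba'
  #15 SA[15]=11  'bcabbbaba'
  #16 SA[16]=9  'bcbcabbbaba'
  #17 SA[17]=12  'cabbbaba'
  #18 SA[18]=10  'cbcabbbaba'
  #19 SA[19]=8  'cbcbcabbbaba'

SA = [19, 1, 17, 2, 4, 13, 7, 18, 0, 16, 3, 6, 15, 5, 14, 11, 9, 12, 10, 8]
rank  pair      lcp
   1  s[19:],s[1:]  1  'a'
   2  s[1:],s[17:]  1  'a'
   3  s[17:],s[2:]  3  'aba'
   4  s[2:],s[4:]  2  'ab'
   5  s[4:],s[13:]  3  'abb'
   6  s[13:],s[7:]  1  'a'
   7  s[7:],s[18:]  0  ''
   8  s[18:],s[0:]  2  'ba'
   9  s[0:],s[16:]  2  'ba'
  10  s[16:],s[3:]  3  'bab'
  11  s[3:],s[6:]  2  'ba'
  12  s[6:],s[15:]  1  'b'
  13  s[15:],s[5:]  3  'bba'
  14  s[5:],s[14:]  2  'bb'
  15  s[14:],s[11:]  1  'b'
  16  s[11:],s[9:]  2  'bc'
  17  s[9:],s[12:]  0  ''
  18  s[12:],s[10:]  1  'c'
  19  s[10:],s[8:]  3  'cbc'

n(n+1)/2 = 20·21/2 = 210
Σ LCP = 0 + 1 + 1 + 3 + 2 + 3 + 1 + 0 + 2 + 2 + 3 + 2 + 1 + 3 + 2 + 1 + 2 + 0 + 1 + 3 = 33
distinct = 210 − 33 = 177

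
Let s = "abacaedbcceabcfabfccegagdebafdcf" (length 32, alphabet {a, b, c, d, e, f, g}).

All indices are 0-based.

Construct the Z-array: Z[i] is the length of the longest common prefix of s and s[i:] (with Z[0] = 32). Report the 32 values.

Z[0]=32
i=1: fresh scan; Z[1]=0
i=2: fresh scan; Z[2]=1 extend→box=[2,3)
i=3: fresh scan; Z[3]=0
i=4: fresh scan; Z[4]=1 extend→box=[4,5)
i=5: fresh scan; Z[5]=0
i=6: fresh scan; Z[6]=0
i=7: fresh scan; Z[7]=0
i=8: fresh scan; Z[8]=0
i=9: fresh scan; Z[9]=0
i=10: fresh scan; Z[10]=0
i=11: fresh scan; Z[11]=2 extend→box=[11,13)
i=12: min(r-i=1, Z[1]=0)=0; Z[12]=0
i=13: fresh scan; Z[13]=0
i=14: fresh scan; Z[14]=0
i=15: fresh scan; Z[15]=2 extend→box=[15,17)
i=16: min(r-i=1, Z[1]=0)=0; Z[16]=0
i=17: fresh scan; Z[17]=0
i=18: fresh scan; Z[18]=0
i=19: fresh scan; Z[19]=0
i=20: fresh scan; Z[20]=0
i=21: fresh scan; Z[21]=0
i=22: fresh scan; Z[22]=1 extend→box=[22,23)
i=23: fresh scan; Z[23]=0
i=24: fresh scan; Z[24]=0
i=25: fresh scan; Z[25]=0
i=26: fresh scan; Z[26]=0
i=27: fresh scan; Z[27]=1 extend→box=[27,28)
i=28: fresh scan; Z[28]=0
i=29: fresh scan; Z[29]=0
i=30: fresh scan; Z[30]=0
i=31: fresh scan; Z[31]=0

[32, 0, 1, 0, 1, 0, 0, 0, 0, 0, 0, 2, 0, 0, 0, 2, 0, 0, 0, 0, 0, 0, 1, 0, 0, 0, 0, 1, 0, 0, 0, 0]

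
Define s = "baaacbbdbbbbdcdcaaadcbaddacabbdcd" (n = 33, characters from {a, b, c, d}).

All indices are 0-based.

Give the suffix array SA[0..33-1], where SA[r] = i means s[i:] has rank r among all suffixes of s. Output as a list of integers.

[1, 16, 2, 17, 27, 25, 3, 18, 22, 0, 21, 8, 9, 5, 28, 10, 6, 29, 11, 15, 26, 20, 4, 31, 13, 32, 24, 7, 14, 19, 30, 12, 23]

sorted suffixes:
  #0 SA[0]=1  'aaacbbdbbbbdcdcaaadcbaddacabbdcd'
  #1 SA[1]=16  'aaadcbaddacabbdcd'
  #2 SA[2]=2  'aacbbdbbbbdcdcaaadcbaddacabbdcd'
  #3 SA[3]=17  'aadcbaddacabbdcd'
  #4 SA[4]=27  'abbdcd'
  #5 SA[5]=25  'acabbdcd'
  #6 SA[6]=3  'acbbdbbbbdcdcaaadcbaddacabbdcd'
  #7 SA[7]=18  'adcbaddacabbdcd'
  #8 SA[8]=22  'addacabbdcd'
  #9 SA[9]=0  'baaacbbdbbbbdcdcaaadcbaddacabbdcd'
  #10 SA[10]=21  'baddacabbdcd'
  #11 SA[11]=8  'bbbbdcdcaaadcbaddacabbdcd'
  #12 SA[12]=9  'bbbdcdcaaadcbaddacabbdcd'
  #13 SA[13]=5  'bbdbbbbdcdcaaadcbaddacabbdcd'
  #14 SA[14]=28  'bbdcd'
  #15 SA[15]=10  'bbdcdcaaadcbaddacabbdcd'
  #16 SA[16]=6  'bdbbbbdcdcaaadcbaddacabbdcd'
  #17 SA[17]=29  'bdcd'
  #18 SA[18]=11  'bdcdcaaadcbaddacabbdcd'
  #19 SA[19]=15  'caaadcbaddacabbdcd'
  #20 SA[20]=26  'cabbdcd'
  #21 SA[21]=20  'cbaddacabbdcd'
  #22 SA[22]=4  'cbbdbbbbdcdcaaadcbaddacabbdcd'
  #23 SA[23]=31  'cd'
  #24 SA[24]=13  'cdcaaadcbaddacabbdcd'
  #25 SA[25]=32  'd'
  #26 SA[26]=24  'dacabbdcd'
  #27 SA[27]=7  'dbbbbdcdcaaadcbaddacabbdcd'
  #28 SA[28]=14  'dcaaadcbaddacabbdcd'
  #29 SA[29]=19  'dcbaddacabbdcd'
  #30 SA[30]=30  'dcd'
  #31 SA[31]=12  'dcdcaaadcbaddacabbdcd'
  #32 SA[32]=23  'ddacabbdcd'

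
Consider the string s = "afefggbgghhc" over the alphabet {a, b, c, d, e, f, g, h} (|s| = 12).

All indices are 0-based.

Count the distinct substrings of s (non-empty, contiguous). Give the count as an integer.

72

sorted suffixes:
  #0 SA[0]=0  'afefggbgghhc'
  #1 SA[1]=6  'bgghhc'
  #2 SA[2]=11  'c'
  #3 SA[3]=2  'efggbgghhc'
  #4 SA[4]=1  'fefggbgghhc'
  #5 SA[5]=3  'fggbgghhc'
  #6 SA[6]=5  'gbgghhc'
  #7 SA[7]=4  'ggbgghhc'
  #8 SA[8]=7  'gghhc'
  #9 SA[9]=8  'ghhc'
  #10 SA[10]=10  'hc'
  #11 SA[11]=9  'hhc'

SA = [0, 6, 11, 2, 1, 3, 5, 4, 7, 8, 10, 9]
i: (SA[i-1],SA[i]) lcp shared
  1: (0,6) 0 ''
  2: (6,11) 0 ''
  3: (11,2) 0 ''
  4: (2,1) 0 ''
  5: (1,3) 1 'f'
  6: (3,5) 0 ''
  7: (5,4) 1 'g'
  8: (4,7) 2 'gg'
  9: (7,8) 1 'g'
  10: (8,10) 0 ''
  11: (10,9) 1 'h'

n(n+1)/2 = 12·13/2 = 78
Σ LCP = 0 + 0 + 0 + 0 + 0 + 1 + 0 + 1 + 2 + 1 + 0 + 1 = 6
distinct = 78 − 6 = 72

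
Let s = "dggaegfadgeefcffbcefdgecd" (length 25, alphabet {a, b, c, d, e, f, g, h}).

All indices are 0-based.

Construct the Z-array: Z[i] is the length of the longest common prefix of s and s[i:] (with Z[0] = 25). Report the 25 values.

[25, 0, 0, 0, 0, 0, 0, 0, 2, 0, 0, 0, 0, 0, 0, 0, 0, 0, 0, 0, 2, 0, 0, 0, 1]

Z[0]=25
i=1: i≥r, start 0; Z[1]=0
i=2: i≥r, start 0; Z[2]=0
i=3: i≥r, start 0; Z[3]=0
i=4: i≥r, start 0; Z[4]=0
i=5: i≥r, start 0; Z[5]=0
i=6: i≥r, start 0; Z[6]=0
i=7: i≥r, start 0; Z[7]=0
i=8: i≥r, start 0; Z[8]=2 extend→box=[8,10)
i=9: min(r-i=1, Z[1]=0)=0; Z[9]=0
i=10: i≥r, start 0; Z[10]=0
i=11: i≥r, start 0; Z[11]=0
i=12: i≥r, start 0; Z[12]=0
i=13: i≥r, start 0; Z[13]=0
i=14: i≥r, start 0; Z[14]=0
i=15: i≥r, start 0; Z[15]=0
i=16: i≥r, start 0; Z[16]=0
i=17: i≥r, start 0; Z[17]=0
i=18: i≥r, start 0; Z[18]=0
i=19: i≥r, start 0; Z[19]=0
i=20: i≥r, start 0; Z[20]=2 extend→box=[20,22)
i=21: min(r-i=1, Z[1]=0)=0; Z[21]=0
i=22: i≥r, start 0; Z[22]=0
i=23: i≥r, start 0; Z[23]=0
i=24: i≥r, start 0; Z[24]=1 extend→box=[24,25)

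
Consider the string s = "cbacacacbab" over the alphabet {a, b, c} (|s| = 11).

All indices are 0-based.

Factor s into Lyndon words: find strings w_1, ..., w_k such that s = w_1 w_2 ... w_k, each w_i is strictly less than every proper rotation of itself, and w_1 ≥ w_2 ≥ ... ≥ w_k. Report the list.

emit factor 1: 'c' (i=0, period=1)
emit factor 2: 'b' (i=1, period=1)
emit factor 3: 'acacacb' (i=2, period=7)
emit factor 4: 'ab' (i=9, period=2)

["c", "b", "acacacb", "ab"]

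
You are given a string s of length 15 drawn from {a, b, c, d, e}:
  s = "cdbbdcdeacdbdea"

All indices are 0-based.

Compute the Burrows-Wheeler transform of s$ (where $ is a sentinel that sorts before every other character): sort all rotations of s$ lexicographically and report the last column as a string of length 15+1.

aeedbd$adccbbcdd

rank  rotation          last
    0  $cdbbdcdeacdbdea  a
    1  a$cdbbdcdeacdbde  e
    2  acdbdea$cdbbdcde  e
    3  bbdcdeacdbdea$cd  d
    4  bdcdeacdbdea$cdb  b
    5  bdea$cdbbdcdeacd  d
    6  cdbbdcdeacdbdea$  $
    7  cdbdea$cdbbdcdea  a
    8  cdeacdbdea$cdbbd  d
    9  dbbdcdeacdbdea$c  c
   10  dbdea$cdbbdcdeac  c
   11  dcdeacdbdea$cdbb  b
   12  dea$cdbbdcdeacdb  b
   13  deacdbdea$cdbbdc  c
   14  ea$cdbbdcdeacdbd  d
   15  eacdbdea$cdbbdcd  d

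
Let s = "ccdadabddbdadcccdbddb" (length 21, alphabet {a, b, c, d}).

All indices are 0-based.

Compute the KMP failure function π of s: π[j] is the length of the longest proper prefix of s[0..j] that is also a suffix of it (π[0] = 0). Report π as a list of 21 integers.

[0, 1, 0, 0, 0, 0, 0, 0, 0, 0, 0, 0, 0, 1, 2, 2, 3, 0, 0, 0, 0]

π[0] = 0
j=1 s[j]='c': π[1]=1 (border 'c')
j=2 s[j]='d': k: 1→0; π[2]=0 (border '')
j=3 s[j]='a': π[3]=0 (border '')
j=4 s[j]='d': π[4]=0 (border '')
j=5 s[j]='a': π[5]=0 (border '')
j=6 s[j]='b': π[6]=0 (border '')
j=7 s[j]='d': π[7]=0 (border '')
j=8 s[j]='d': π[8]=0 (border '')
j=9 s[j]='b': π[9]=0 (border '')
j=10 s[j]='d': π[10]=0 (border '')
j=11 s[j]='a': π[11]=0 (border '')
j=12 s[j]='d': π[12]=0 (border '')
j=13 s[j]='c': π[13]=1 (border 'c')
j=14 s[j]='c': π[14]=2 (border 'cc')
j=15 s[j]='c': k: 2→1; π[15]=2 (border 'cc')
j=16 s[j]='d': π[16]=3 (border 'ccd')
j=17 s[j]='b': k: 3→0; π[17]=0 (border '')
j=18 s[j]='d': π[18]=0 (border '')
j=19 s[j]='d': π[19]=0 (border '')
j=20 s[j]='b': π[20]=0 (border '')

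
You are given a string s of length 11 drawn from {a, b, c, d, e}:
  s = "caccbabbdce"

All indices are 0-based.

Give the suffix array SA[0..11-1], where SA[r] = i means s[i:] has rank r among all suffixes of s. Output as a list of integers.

rank | idx | suffix
   0 |   5 | abbdce
   1 |   1 | accbabbdce
   2 |   4 | babbdce
   3 |   6 | bbdce
   4 |   7 | bdce
   5 |   0 | caccbabbdce
   6 |   3 | cbabbdce
   7 |   2 | ccbabbdce
   8 |   9 | ce
   9 |   8 | dce
  10 |  10 | e

[5, 1, 4, 6, 7, 0, 3, 2, 9, 8, 10]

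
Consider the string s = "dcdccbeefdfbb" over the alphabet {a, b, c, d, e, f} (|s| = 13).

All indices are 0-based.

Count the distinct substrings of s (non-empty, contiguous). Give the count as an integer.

rank→(start, suffix):
  0 → (12, 'b')
  1 → (11, 'bb')
  2 → (5, 'beefdfbb')
  3 → (4, 'cbeefdfbb')
  4 → (3, 'ccbeefdfbb')
  5 → (1, 'cdccbeefdfbb')
  6 → (2, 'dccbeefdfbb')
  7 → (0, 'dcdccbeefdfbb')
  8 → (9, 'dfbb')
  9 → (6, 'eefdfbb')
  10 → (7, 'efdfbb')
  11 → (10, 'fbb')
  12 → (8, 'fdfbb')

SA = [12, 11, 5, 4, 3, 1, 2, 0, 9, 6, 7, 10, 8]
rank  pair      lcp
   1  s[12:],s[11:]  1  'b'
   2  s[11:],s[5:]  1  'b'
   3  s[5:],s[4:]  0  ''
   4  s[4:],s[3:]  1  'c'
   5  s[3:],s[1:]  1  'c'
   6  s[1:],s[2:]  0  ''
   7  s[2:],s[0:]  2  'dc'
   8  s[0:],s[9:]  1  'd'
   9  s[9:],s[6:]  0  ''
  10  s[6:],s[7:]  1  'e'
  11  s[7:],s[10:]  0  ''
  12  s[10:],s[8:]  1  'f'

n(n+1)/2 = 13·14/2 = 91
Σ LCP = 0 + 1 + 1 + 0 + 1 + 1 + 0 + 2 + 1 + 0 + 1 + 0 + 1 = 9
distinct = 91 − 9 = 82

82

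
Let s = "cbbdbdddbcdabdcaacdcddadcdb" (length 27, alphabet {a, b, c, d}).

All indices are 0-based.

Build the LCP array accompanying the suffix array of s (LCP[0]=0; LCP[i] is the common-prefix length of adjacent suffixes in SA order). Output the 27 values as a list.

[0, 1, 1, 1, 0, 1, 1, 1, 2, 2, 0, 1, 1, 2, 2, 2, 0, 2, 1, 2, 2, 1, 2, 3, 1, 2, 2]

sorted suffixes:
  #0 SA[0]=15  'aacdcddadcdb'
  #1 SA[1]=11  'abdcaacdcddadcdb'
  #2 SA[2]=16  'acdcddadcdb'
  #3 SA[3]=22  'adcdb'
  #4 SA[4]=26  'b'
  #5 SA[5]=1  'bbdbdddbcdabdcaacdcddadcdb'
  #6 SA[6]=8  'bcdabdcaacdcddadcdb'
  #7 SA[7]=2  'bdbdddbcdabdcaacdcddadcdb'
  #8 SA[8]=12  'bdcaacdcddadcdb'
  #9 SA[9]=4  'bdddbcdabdcaacdcddadcdb'
  #10 SA[10]=14  'caacdcddadcdb'
  #11 SA[11]=0  'cbbdbdddbcdabdcaacdcddadcdb'
  #12 SA[12]=9  'cdabdcaacdcddadcdb'
  #13 SA[13]=24  'cdb'
  #14 SA[14]=17  'cdcddadcdb'
  #15 SA[15]=19  'cddadcdb'
  #16 SA[16]=10  'dabdcaacdcddadcdb'
  #17 SA[17]=21  'dadcdb'
  #18 SA[18]=25  'db'
  #19 SA[19]=7  'dbcdabdcaacdcddadcdb'
  #20 SA[20]=3  'dbdddbcdabdcaacdcddadcdb'
  #21 SA[21]=13  'dcaacdcddadcdb'
  #22 SA[22]=23  'dcdb'
  #23 SA[23]=18  'dcddadcdb'
  #24 SA[24]=20  'ddadcdb'
  #25 SA[25]=6  'ddbcdabdcaacdcddadcdb'
  #26 SA[26]=5  'dddbcdabdcaacdcddadcdb'

SA = [15, 11, 16, 22, 26, 1, 8, 2, 12, 4, 14, 0, 9, 24, 17, 19, 10, 21, 25, 7, 3, 13, 23, 18, 20, 6, 5]
[i] adj suffixes → lcp
  [1] 15/11 → 1 ('a')
  [2] 11/16 → 1 ('a')
  [3] 16/22 → 1 ('a')
  [4] 22/26 → 0 ('')
  [5] 26/1 → 1 ('b')
  [6] 1/8 → 1 ('b')
  [7] 8/2 → 1 ('b')
  [8] 2/12 → 2 ('bd')
  [9] 12/4 → 2 ('bd')
  [10] 4/14 → 0 ('')
  [11] 14/0 → 1 ('c')
  [12] 0/9 → 1 ('c')
  [13] 9/24 → 2 ('cd')
  [14] 24/17 → 2 ('cd')
  [15] 17/19 → 2 ('cd')
  [16] 19/10 → 0 ('')
  [17] 10/21 → 2 ('da')
  [18] 21/25 → 1 ('d')
  [19] 25/7 → 2 ('db')
  [20] 7/3 → 2 ('db')
  [21] 3/13 → 1 ('d')
  [22] 13/23 → 2 ('dc')
  [23] 23/18 → 3 ('dcd')
  [24] 18/20 → 1 ('d')
  [25] 20/6 → 2 ('dd')
  [26] 6/5 → 2 ('dd')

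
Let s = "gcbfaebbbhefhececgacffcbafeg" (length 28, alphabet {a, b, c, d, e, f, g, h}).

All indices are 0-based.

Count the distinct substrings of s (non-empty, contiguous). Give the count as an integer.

381

rank→(start, suffix):
  0 → (18, 'acffcbafeg')
  1 → (4, 'aebbbhefhececgacffcbafeg')
  2 → (24, 'afeg')
  3 → (23, 'bafeg')
  4 → (6, 'bbbhefhececgacffcbafeg')
  5 → (7, 'bbhefhececgacffcbafeg')
  6 → (2, 'bfaebbbhefhececgacffcbafeg')
  7 → (8, 'bhefhececgacffcbafeg')
  8 → (22, 'cbafeg')
  9 → (1, 'cbfaebbbhefhececgacffcbafeg')
  10 → (14, 'cecgacffcbafeg')
  11 → (19, 'cffcbafeg')
  12 → (16, 'cgacffcbafeg')
  13 → (5, 'ebbbhefhececgacffcbafeg')
  14 → (13, 'ececgacffcbafeg')
  15 → (15, 'ecgacffcbafeg')
  16 → (10, 'efhececgacffcbafeg')
  17 → (26, 'eg')
  18 → (3, 'faebbbhefhececgacffcbafeg')
  19 → (21, 'fcbafeg')
  20 → (25, 'feg')
  21 → (20, 'ffcbafeg')
  22 → (11, 'fhececgacffcbafeg')
  23 → (27, 'g')
  24 → (17, 'gacffcbafeg')
  25 → (0, 'gcbfaebbbhefhececgacffcbafeg')
  26 → (12, 'hececgacffcbafeg')
  27 → (9, 'hefhececgacffcbafeg')

SA = [18, 4, 24, 23, 6, 7, 2, 8, 22, 1, 14, 19, 16, 5, 13, 15, 10, 26, 3, 21, 25, 20, 11, 27, 17, 0, 12, 9]
[i] adj suffixes → lcp
  [1] 18/4 → 1 ('a')
  [2] 4/24 → 1 ('a')
  [3] 24/23 → 0 ('')
  [4] 23/6 → 1 ('b')
  [5] 6/7 → 2 ('bb')
  [6] 7/2 → 1 ('b')
  [7] 2/8 → 1 ('b')
  [8] 8/22 → 0 ('')
  [9] 22/1 → 2 ('cb')
  [10] 1/14 → 1 ('c')
  [11] 14/19 → 1 ('c')
  [12] 19/16 → 1 ('c')
  [13] 16/5 → 0 ('')
  [14] 5/13 → 1 ('e')
  [15] 13/15 → 2 ('ec')
  [16] 15/10 → 1 ('e')
  [17] 10/26 → 1 ('e')
  [18] 26/3 → 0 ('')
  [19] 3/21 → 1 ('f')
  [20] 21/25 → 1 ('f')
  [21] 25/20 → 1 ('f')
  [22] 20/11 → 1 ('f')
  [23] 11/27 → 0 ('')
  [24] 27/17 → 1 ('g')
  [25] 17/0 → 1 ('g')
  [26] 0/12 → 0 ('')
  [27] 12/9 → 2 ('he')

n(n+1)/2 = 28·29/2 = 406
Σ LCP = 0 + 1 + 1 + 0 + 1 + 2 + 1 + 1 + 0 + 2 + 1 + 1 + 1 + 0 + 1 + 2 + 1 + 1 + 0 + 1 + 1 + 1 + 1 + 0 + 1 + 1 + 0 + 2 = 25
distinct = 406 − 25 = 381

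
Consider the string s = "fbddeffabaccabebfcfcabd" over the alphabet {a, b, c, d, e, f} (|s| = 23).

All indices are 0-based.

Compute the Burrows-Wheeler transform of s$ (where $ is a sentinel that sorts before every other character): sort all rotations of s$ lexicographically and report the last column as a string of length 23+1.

dfccbaafaefcafbbdbdf$cbe

rank  rotation                  last
    0  $fbddeffabaccabebfcfcabd  d
    1  abaccabebfcfcabd$fbddeff  f
    2  abd$fbddeffabaccabebfcfc  c
    3  abebfcfcabd$fbddeffabacc  c
    4  accabebfcfcabd$fbddeffab  b
    5  baccabebfcfcabd$fbddeffa  a
    6  bd$fbddeffabaccabebfcfca  a
    7  bddeffabaccabebfcfcabd$f  f
    8  bebfcfcabd$fbddeffabacca  a
    9  bfcfcabd$fbddeffabaccabe  e
   10  cabd$fbddeffabaccabebfcf  f
   11  cabebfcfcabd$fbddeffabac  c
   12  ccabebfcfcabd$fbddeffaba  a
   13  cfcabd$fbddeffabaccabebf  f
   14  d$fbddeffabaccabebfcfcab  b
   15  ddeffabaccabebfcfcabd$fb  b
   16  deffabaccabebfcfcabd$fbd  d
   17  ebfcfcabd$fbddeffabaccab  b
   18  effabaccabebfcfcabd$fbdd  d
   19  fabaccabebfcfcabd$fbddef  f
   20  fbddeffabaccabebfcfcabd$  $
   21  fcabd$fbddeffabaccabebfc  c
   22  fcfcabd$fbddeffabaccabeb  b
   23  ffabaccabebfcfcabd$fbdde  e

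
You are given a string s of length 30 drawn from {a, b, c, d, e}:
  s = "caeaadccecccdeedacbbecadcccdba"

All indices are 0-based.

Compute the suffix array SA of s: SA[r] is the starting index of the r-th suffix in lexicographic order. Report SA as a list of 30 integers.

sorted suffixes:
  #0 SA[0]=29  'a'
  #1 SA[1]=3  'aadccecccdeedacbbecadcccdba'
  #2 SA[2]=16  'acbbecadcccdba'
  #3 SA[3]=22  'adcccdba'
  #4 SA[4]=4  'adccecccdeedacbbecadcccdba'
  #5 SA[5]=1  'aeaadccecccdeedacbbecadcccdba'
  #6 SA[6]=28  'ba'
  #7 SA[7]=18  'bbecadcccdba'
  #8 SA[8]=19  'becadcccdba'
  #9 SA[9]=21  'cadcccdba'
  #10 SA[10]=0  'caeaadccecccdeedacbbecadcccdba'
  #11 SA[11]=17  'cbbecadcccdba'
  #12 SA[12]=24  'cccdba'
  #13 SA[13]=9  'cccdeedacbbecadcccdba'
  #14 SA[14]=25  'ccdba'
  #15 SA[15]=10  'ccdeedacbbecadcccdba'
  #16 SA[16]=6  'ccecccdeedacbbecadcccdba'
  #17 SA[17]=26  'cdba'
  #18 SA[18]=11  'cdeedacbbecadcccdba'
  #19 SA[19]=7  'cecccdeedacbbecadcccdba'
  #20 SA[20]=15  'dacbbecadcccdba'
  #21 SA[21]=27  'dba'
  #22 SA[22]=23  'dcccdba'
  #23 SA[23]=5  'dccecccdeedacbbecadcccdba'
  #24 SA[24]=12  'deedacbbecadcccdba'
  #25 SA[25]=2  'eaadccecccdeedacbbecadcccdba'
  #26 SA[26]=20  'ecadcccdba'
  #27 SA[27]=8  'ecccdeedacbbecadcccdba'
  #28 SA[28]=14  'edacbbecadcccdba'
  #29 SA[29]=13  'eedacbbecadcccdba'

[29, 3, 16, 22, 4, 1, 28, 18, 19, 21, 0, 17, 24, 9, 25, 10, 6, 26, 11, 7, 15, 27, 23, 5, 12, 2, 20, 8, 14, 13]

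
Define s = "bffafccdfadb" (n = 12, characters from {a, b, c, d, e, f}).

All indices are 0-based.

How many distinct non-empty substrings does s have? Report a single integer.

rank | idx | suffix
   0 |   9 | adb
   1 |   3 | afccdfadb
   2 |  11 | b
   3 |   0 | bffafccdfadb
   4 |   5 | ccdfadb
   5 |   6 | cdfadb
   6 |  10 | db
   7 |   7 | dfadb
   8 |   8 | fadb
   9 |   2 | fafccdfadb
  10 |   4 | fccdfadb
  11 |   1 | ffafccdfadb

SA = [9, 3, 11, 0, 5, 6, 10, 7, 8, 2, 4, 1]
rank  pair      lcp
   1  s[9:],s[3:]  1  'a'
   2  s[3:],s[11:]  0  ''
   3  s[11:],s[0:]  1  'b'
   4  s[0:],s[5:]  0  ''
   5  s[5:],s[6:]  1  'c'
   6  s[6:],s[10:]  0  ''
   7  s[10:],s[7:]  1  'd'
   8  s[7:],s[8:]  0  ''
   9  s[8:],s[2:]  2  'fa'
  10  s[2:],s[4:]  1  'f'
  11  s[4:],s[1:]  1  'f'

n(n+1)/2 = 12·13/2 = 78
Σ LCP = 0 + 1 + 0 + 1 + 0 + 1 + 0 + 1 + 0 + 2 + 1 + 1 = 8
distinct = 78 − 8 = 70

70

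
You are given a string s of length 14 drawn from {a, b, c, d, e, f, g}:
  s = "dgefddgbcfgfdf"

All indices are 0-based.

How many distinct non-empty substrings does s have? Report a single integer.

sorted suffixes:
  #0 SA[0]=7  'bcfgfdf'
  #1 SA[1]=8  'cfgfdf'
  #2 SA[2]=4  'ddgbcfgfdf'
  #3 SA[3]=12  'df'
  #4 SA[4]=5  'dgbcfgfdf'
  #5 SA[5]=0  'dgefddgbcfgfdf'
  #6 SA[6]=2  'efddgbcfgfdf'
  #7 SA[7]=13  'f'
  #8 SA[8]=3  'fddgbcfgfdf'
  #9 SA[9]=11  'fdf'
  #10 SA[10]=9  'fgfdf'
  #11 SA[11]=6  'gbcfgfdf'
  #12 SA[12]=1  'gefddgbcfgfdf'
  #13 SA[13]=10  'gfdf'

SA = [7, 8, 4, 12, 5, 0, 2, 13, 3, 11, 9, 6, 1, 10]
[i] adj suffixes → lcp
  [1] 7/8 → 0 ('')
  [2] 8/4 → 0 ('')
  [3] 4/12 → 1 ('d')
  [4] 12/5 → 1 ('d')
  [5] 5/0 → 2 ('dg')
  [6] 0/2 → 0 ('')
  [7] 2/13 → 0 ('')
  [8] 13/3 → 1 ('f')
  [9] 3/11 → 2 ('fd')
  [10] 11/9 → 1 ('f')
  [11] 9/6 → 0 ('')
  [12] 6/1 → 1 ('g')
  [13] 1/10 → 1 ('g')

n(n+1)/2 = 14·15/2 = 105
Σ LCP = 0 + 0 + 0 + 1 + 1 + 2 + 0 + 0 + 1 + 2 + 1 + 0 + 1 + 1 = 10
distinct = 105 − 10 = 95

95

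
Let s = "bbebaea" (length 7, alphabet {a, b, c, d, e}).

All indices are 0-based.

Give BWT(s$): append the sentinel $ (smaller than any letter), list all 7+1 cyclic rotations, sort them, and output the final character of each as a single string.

rank  rotation  last
    0  $bbebaea  a
    1  a$bbebae  e
    2  aea$bbeb  b
    3  baea$bbe  e
    4  bbebaea$  $
    5  bebaea$b  b
    6  ea$bbeba  a
    7  ebaea$bb  b

aebe$bab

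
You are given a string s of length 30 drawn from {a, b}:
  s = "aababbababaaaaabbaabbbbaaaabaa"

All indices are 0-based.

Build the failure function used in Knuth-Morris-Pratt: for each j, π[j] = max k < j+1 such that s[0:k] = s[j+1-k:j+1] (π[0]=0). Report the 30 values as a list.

[0, 1, 0, 1, 0, 0, 1, 0, 1, 0, 1, 2, 2, 2, 2, 3, 0, 1, 2, 3, 0, 0, 0, 1, 2, 2, 2, 3, 4, 2]

π[0] = 0
j=1 s[j]='a': π[1]=1 (border 'a')
j=2 s[j]='b': k: 1→0; π[2]=0 (border '')
j=3 s[j]='a': π[3]=1 (border 'a')
j=4 s[j]='b': k: 1→0; π[4]=0 (border '')
j=5 s[j]='b': π[5]=0 (border '')
j=6 s[j]='a': π[6]=1 (border 'a')
j=7 s[j]='b': k: 1→0; π[7]=0 (border '')
j=8 s[j]='a': π[8]=1 (border 'a')
j=9 s[j]='b': k: 1→0; π[9]=0 (border '')
j=10 s[j]='a': π[10]=1 (border 'a')
j=11 s[j]='a': π[11]=2 (border 'aa')
j=12 s[j]='a': k: 2→1; π[12]=2 (border 'aa')
j=13 s[j]='a': k: 2→1; π[13]=2 (border 'aa')
j=14 s[j]='a': k: 2→1; π[14]=2 (border 'aa')
j=15 s[j]='b': π[15]=3 (border 'aab')
j=16 s[j]='b': k: 3→0; π[16]=0 (border '')
j=17 s[j]='a': π[17]=1 (border 'a')
j=18 s[j]='a': π[18]=2 (border 'aa')
j=19 s[j]='b': π[19]=3 (border 'aab')
j=20 s[j]='b': k: 3→0; π[20]=0 (border '')
j=21 s[j]='b': π[21]=0 (border '')
j=22 s[j]='b': π[22]=0 (border '')
j=23 s[j]='a': π[23]=1 (border 'a')
j=24 s[j]='a': π[24]=2 (border 'aa')
j=25 s[j]='a': k: 2→1; π[25]=2 (border 'aa')
j=26 s[j]='a': k: 2→1; π[26]=2 (border 'aa')
j=27 s[j]='b': π[27]=3 (border 'aab')
j=28 s[j]='a': π[28]=4 (border 'aaba')
j=29 s[j]='a': k: 4→1; π[29]=2 (border 'aa')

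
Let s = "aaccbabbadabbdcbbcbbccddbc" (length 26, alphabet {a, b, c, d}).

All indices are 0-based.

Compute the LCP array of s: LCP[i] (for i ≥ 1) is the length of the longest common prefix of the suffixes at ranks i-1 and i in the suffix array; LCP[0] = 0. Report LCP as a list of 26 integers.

[0, 1, 3, 1, 1, 0, 2, 1, 2, 3, 2, 1, 2, 2, 1, 0, 1, 2, 4, 1, 2, 1, 0, 1, 1, 1]

rank | idx | suffix
   0 |   0 | aaccbabbadabbdcbbcbbccddbc
   1 |   5 | abbadabbdcbbcbbccddbc
   2 |  10 | abbdcbbcbbccddbc
   3 |   1 | accbabbadabbdcbbcbbccddbc
   4 |   8 | adabbdcbbcbbccddbc
   5 |   4 | babbadabbdcbbcbbccddbc
   6 |   7 | badabbdcbbcbbccddbc
   7 |   6 | bbadabbdcbbcbbccddbc
   8 |  15 | bbcbbccddbc
   9 |  18 | bbccddbc
  10 |  11 | bbdcbbcbbccddbc
  11 |  24 | bc
  12 |  16 | bcbbccddbc
  13 |  19 | bccddbc
  14 |  12 | bdcbbcbbccddbc
  15 |  25 | c
  16 |   3 | cbabbadabbdcbbcbbccddbc
  17 |  14 | cbbcbbccddbc
  18 |  17 | cbbccddbc
  19 |   2 | ccbabbadabbdcbbcbbccddbc
  20 |  20 | ccddbc
  21 |  21 | cddbc
  22 |   9 | dabbdcbbcbbccddbc
  23 |  23 | dbc
  24 |  13 | dcbbcbbccddbc
  25 |  22 | ddbc

SA = [0, 5, 10, 1, 8, 4, 7, 6, 15, 18, 11, 24, 16, 19, 12, 25, 3, 14, 17, 2, 20, 21, 9, 23, 13, 22]
[i] adj suffixes → lcp
  [1] 0/5 → 1 ('a')
  [2] 5/10 → 3 ('abb')
  [3] 10/1 → 1 ('a')
  [4] 1/8 → 1 ('a')
  [5] 8/4 → 0 ('')
  [6] 4/7 → 2 ('ba')
  [7] 7/6 → 1 ('b')
  [8] 6/15 → 2 ('bb')
  [9] 15/18 → 3 ('bbc')
  [10] 18/11 → 2 ('bb')
  [11] 11/24 → 1 ('b')
  [12] 24/16 → 2 ('bc')
  [13] 16/19 → 2 ('bc')
  [14] 19/12 → 1 ('b')
  [15] 12/25 → 0 ('')
  [16] 25/3 → 1 ('c')
  [17] 3/14 → 2 ('cb')
  [18] 14/17 → 4 ('cbbc')
  [19] 17/2 → 1 ('c')
  [20] 2/20 → 2 ('cc')
  [21] 20/21 → 1 ('c')
  [22] 21/9 → 0 ('')
  [23] 9/23 → 1 ('d')
  [24] 23/13 → 1 ('d')
  [25] 13/22 → 1 ('d')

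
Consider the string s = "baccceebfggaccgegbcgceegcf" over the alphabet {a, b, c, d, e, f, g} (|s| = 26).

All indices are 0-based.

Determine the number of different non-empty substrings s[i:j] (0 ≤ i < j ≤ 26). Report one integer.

321

sorted suffixes:
  #0 SA[0]=1  'accceebfggaccgegbcgceegcf'
  #1 SA[1]=11  'accgegbcgceegcf'
  #2 SA[2]=0  'baccceebfggaccgegbcgceegcf'
  #3 SA[3]=17  'bcgceegcf'
  #4 SA[4]=7  'bfggaccgegbcgceegcf'
  #5 SA[5]=2  'ccceebfggaccgegbcgceegcf'
  #6 SA[6]=3  'cceebfggaccgegbcgceegcf'
  #7 SA[7]=12  'ccgegbcgceegcf'
  #8 SA[8]=4  'ceebfggaccgegbcgceegcf'
  #9 SA[9]=20  'ceegcf'
  #10 SA[10]=24  'cf'
  #11 SA[11]=18  'cgceegcf'
  #12 SA[12]=13  'cgegbcgceegcf'
  #13 SA[13]=6  'ebfggaccgegbcgceegcf'
  #14 SA[14]=5  'eebfggaccgegbcgceegcf'
  #15 SA[15]=21  'eegcf'
  #16 SA[16]=15  'egbcgceegcf'
  #17 SA[17]=22  'egcf'
  #18 SA[18]=25  'f'
  #19 SA[19]=8  'fggaccgegbcgceegcf'
  #20 SA[20]=10  'gaccgegbcgceegcf'
  #21 SA[21]=16  'gbcgceegcf'
  #22 SA[22]=19  'gceegcf'
  #23 SA[23]=23  'gcf'
  #24 SA[24]=14  'gegbcgceegcf'
  #25 SA[25]=9  'ggaccgegbcgceegcf'

SA = [1, 11, 0, 17, 7, 2, 3, 12, 4, 20, 24, 18, 13, 6, 5, 21, 15, 22, 25, 8, 10, 16, 19, 23, 14, 9]
i: (SA[i-1],SA[i]) lcp shared
  1: (1,11) 3 'acc'
  2: (11,0) 0 ''
  3: (0,17) 1 'b'
  4: (17,7) 1 'b'
  5: (7,2) 0 ''
  6: (2,3) 2 'cc'
  7: (3,12) 2 'cc'
  8: (12,4) 1 'c'
  9: (4,20) 3 'cee'
  10: (20,24) 1 'c'
  11: (24,18) 1 'c'
  12: (18,13) 2 'cg'
  13: (13,6) 0 ''
  14: (6,5) 1 'e'
  15: (5,21) 2 'ee'
  16: (21,15) 1 'e'
  17: (15,22) 2 'eg'
  18: (22,25) 0 ''
  19: (25,8) 1 'f'
  20: (8,10) 0 ''
  21: (10,16) 1 'g'
  22: (16,19) 1 'g'
  23: (19,23) 2 'gc'
  24: (23,14) 1 'g'
  25: (14,9) 1 'g'

n(n+1)/2 = 26·27/2 = 351
Σ LCP = 0 + 3 + 0 + 1 + 1 + 0 + 2 + 2 + 1 + 3 + 1 + 1 + 2 + 0 + 1 + 2 + 1 + 2 + 0 + 1 + 0 + 1 + 1 + 2 + 1 + 1 = 30
distinct = 351 − 30 = 321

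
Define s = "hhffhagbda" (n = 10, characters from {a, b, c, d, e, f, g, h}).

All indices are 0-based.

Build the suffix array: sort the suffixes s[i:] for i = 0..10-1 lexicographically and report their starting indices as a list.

[9, 5, 7, 8, 2, 3, 6, 4, 1, 0]

sorted suffixes:
  #0 SA[0]=9  'a'
  #1 SA[1]=5  'agbda'
  #2 SA[2]=7  'bda'
  #3 SA[3]=8  'da'
  #4 SA[4]=2  'ffhagbda'
  #5 SA[5]=3  'fhagbda'
  #6 SA[6]=6  'gbda'
  #7 SA[7]=4  'hagbda'
  #8 SA[8]=1  'hffhagbda'
  #9 SA[9]=0  'hhffhagbda'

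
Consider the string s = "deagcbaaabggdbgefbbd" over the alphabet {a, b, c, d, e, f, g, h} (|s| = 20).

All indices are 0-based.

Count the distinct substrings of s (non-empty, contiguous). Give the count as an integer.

195

rank | idx | suffix
   0 |   6 | aaabggdbgefbbd
   1 |   7 | aabggdbgefbbd
   2 |   8 | abggdbgefbbd
   3 |   2 | agcbaaabggdbgefbbd
   4 |   5 | baaabggdbgefbbd
   5 |  17 | bbd
   6 |  18 | bd
   7 |  13 | bgefbbd
   8 |   9 | bggdbgefbbd
   9 |   4 | cbaaabggdbgefbbd
  10 |  19 | d
  11 |  12 | dbgefbbd
  12 |   0 | deagcbaaabggdbgefbbd
  13 |   1 | eagcbaaabggdbgefbbd
  14 |  15 | efbbd
  15 |  16 | fbbd
  16 |   3 | gcbaaabggdbgefbbd
  17 |  11 | gdbgefbbd
  18 |  14 | gefbbd
  19 |  10 | ggdbgefbbd

SA = [6, 7, 8, 2, 5, 17, 18, 13, 9, 4, 19, 12, 0, 1, 15, 16, 3, 11, 14, 10]
rank  pair      lcp
   1  s[6:],s[7:]  2  'aa'
   2  s[7:],s[8:]  1  'a'
   3  s[8:],s[2:]  1  'a'
   4  s[2:],s[5:]  0  ''
   5  s[5:],s[17:]  1  'b'
   6  s[17:],s[18:]  1  'b'
   7  s[18:],s[13:]  1  'b'
   8  s[13:],s[9:]  2  'bg'
   9  s[9:],s[4:]  0  ''
  10  s[4:],s[19:]  0  ''
  11  s[19:],s[12:]  1  'd'
  12  s[12:],s[0:]  1  'd'
  13  s[0:],s[1:]  0  ''
  14  s[1:],s[15:]  1  'e'
  15  s[15:],s[16:]  0  ''
  16  s[16:],s[3:]  0  ''
  17  s[3:],s[11:]  1  'g'
  18  s[11:],s[14:]  1  'g'
  19  s[14:],s[10:]  1  'g'

n(n+1)/2 = 20·21/2 = 210
Σ LCP = 0 + 2 + 1 + 1 + 0 + 1 + 1 + 1 + 2 + 0 + 0 + 1 + 1 + 0 + 1 + 0 + 0 + 1 + 1 + 1 = 15
distinct = 210 − 15 = 195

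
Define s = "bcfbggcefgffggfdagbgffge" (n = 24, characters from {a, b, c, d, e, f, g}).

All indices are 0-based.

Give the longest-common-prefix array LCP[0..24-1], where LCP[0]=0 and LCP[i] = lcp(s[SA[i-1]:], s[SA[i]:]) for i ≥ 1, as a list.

[0, 0, 1, 2, 0, 1, 0, 0, 1, 0, 1, 1, 3, 1, 2, 2, 0, 1, 1, 1, 2, 4, 1, 2]

rank | idx | suffix
   0 |  16 | agbgffge
   1 |   0 | bcfbggcefgffggfdagbgffge
   2 |  18 | bgffge
   3 |   3 | bggcefgffggfdagbgffge
   4 |   6 | cefgffggfdagbgffge
   5 |   1 | cfbggcefgffggfdagbgffge
   6 |  15 | dagbgffge
   7 |  23 | e
   8 |   7 | efgffggfdagbgffge
   9 |   2 | fbggcefgffggfdagbgffge
  10 |  14 | fdagbgffge
  11 |  20 | ffge
  12 |  10 | ffggfdagbgffge
  13 |  21 | fge
  14 |   8 | fgffggfdagbgffge
  15 |  11 | fggfdagbgffge
  16 |  17 | gbgffge
  17 |   5 | gcefgffggfdagbgffge
  18 |  22 | ge
  19 |  13 | gfdagbgffge
  20 |  19 | gffge
  21 |   9 | gffggfdagbgffge
  22 |   4 | ggcefgffggfdagbgffge
  23 |  12 | ggfdagbgffge

SA = [16, 0, 18, 3, 6, 1, 15, 23, 7, 2, 14, 20, 10, 21, 8, 11, 17, 5, 22, 13, 19, 9, 4, 12]
[i] adj suffixes → lcp
  [1] 16/0 → 0 ('')
  [2] 0/18 → 1 ('b')
  [3] 18/3 → 2 ('bg')
  [4] 3/6 → 0 ('')
  [5] 6/1 → 1 ('c')
  [6] 1/15 → 0 ('')
  [7] 15/23 → 0 ('')
  [8] 23/7 → 1 ('e')
  [9] 7/2 → 0 ('')
  [10] 2/14 → 1 ('f')
  [11] 14/20 → 1 ('f')
  [12] 20/10 → 3 ('ffg')
  [13] 10/21 → 1 ('f')
  [14] 21/8 → 2 ('fg')
  [15] 8/11 → 2 ('fg')
  [16] 11/17 → 0 ('')
  [17] 17/5 → 1 ('g')
  [18] 5/22 → 1 ('g')
  [19] 22/13 → 1 ('g')
  [20] 13/19 → 2 ('gf')
  [21] 19/9 → 4 ('gffg')
  [22] 9/4 → 1 ('g')
  [23] 4/12 → 2 ('gg')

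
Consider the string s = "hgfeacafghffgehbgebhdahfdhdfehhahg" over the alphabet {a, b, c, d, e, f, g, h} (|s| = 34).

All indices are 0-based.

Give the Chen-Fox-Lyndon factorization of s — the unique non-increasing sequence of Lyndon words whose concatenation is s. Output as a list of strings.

emit factor 1: 'h' (i=0, period=1)
emit factor 2: 'g' (i=1, period=1)
emit factor 3: 'f' (i=2, period=1)
emit factor 4: 'e' (i=3, period=1)
emit factor 5: 'acafghffgehbgebhdahfdhdfehhahg' (i=4, period=30)

["h", "g", "f", "e", "acafghffgehbgebhdahfdhdfehhahg"]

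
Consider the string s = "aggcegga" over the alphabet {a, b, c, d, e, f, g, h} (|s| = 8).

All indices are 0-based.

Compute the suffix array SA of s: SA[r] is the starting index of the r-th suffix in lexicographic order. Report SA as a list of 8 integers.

sorted suffixes:
  #0 SA[0]=7  'a'
  #1 SA[1]=0  'aggcegga'
  #2 SA[2]=3  'cegga'
  #3 SA[3]=4  'egga'
  #4 SA[4]=6  'ga'
  #5 SA[5]=2  'gcegga'
  #6 SA[6]=5  'gga'
  #7 SA[7]=1  'ggcegga'

[7, 0, 3, 4, 6, 2, 5, 1]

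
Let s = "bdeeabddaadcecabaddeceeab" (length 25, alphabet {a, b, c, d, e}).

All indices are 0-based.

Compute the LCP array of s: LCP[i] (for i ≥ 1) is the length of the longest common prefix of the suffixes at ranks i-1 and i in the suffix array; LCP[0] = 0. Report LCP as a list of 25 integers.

rank | idx | suffix
   0 |   8 | aadcecabaddeceeab
   1 |  23 | ab
   2 |  14 | abaddeceeab
   3 |   4 | abddaadcecabaddeceeab
   4 |   9 | adcecabaddeceeab
   5 |  16 | addeceeab
   6 |  24 | b
   7 |  15 | baddeceeab
   8 |   5 | bddaadcecabaddeceeab
   9 |   0 | bdeeabddaadcecabaddeceeab
  10 |  13 | cabaddeceeab
  11 |  11 | cecabaddeceeab
  12 |  20 | ceeab
  13 |   7 | daadcecabaddeceeab
  14 |  10 | dcecabaddeceeab
  15 |   6 | ddaadcecabaddeceeab
  16 |  17 | ddeceeab
  17 |  18 | deceeab
  18 |   1 | deeabddaadcecabaddeceeab
  19 |  22 | eab
  20 |   3 | eabddaadcecabaddeceeab
  21 |  12 | ecabaddeceeab
  22 |  19 | eceeab
  23 |  21 | eeab
  24 |   2 | eeabddaadcecabaddeceeab

SA = [8, 23, 14, 4, 9, 16, 24, 15, 5, 0, 13, 11, 20, 7, 10, 6, 17, 18, 1, 22, 3, 12, 19, 21, 2]
[i] adj suffixes → lcp
  [1] 8/23 → 1 ('a')
  [2] 23/14 → 2 ('ab')
  [3] 14/4 → 2 ('ab')
  [4] 4/9 → 1 ('a')
  [5] 9/16 → 2 ('ad')
  [6] 16/24 → 0 ('')
  [7] 24/15 → 1 ('b')
  [8] 15/5 → 1 ('b')
  [9] 5/0 → 2 ('bd')
  [10] 0/13 → 0 ('')
  [11] 13/11 → 1 ('c')
  [12] 11/20 → 2 ('ce')
  [13] 20/7 → 0 ('')
  [14] 7/10 → 1 ('d')
  [15] 10/6 → 1 ('d')
  [16] 6/17 → 2 ('dd')
  [17] 17/18 → 1 ('d')
  [18] 18/1 → 2 ('de')
  [19] 1/22 → 0 ('')
  [20] 22/3 → 3 ('eab')
  [21] 3/12 → 1 ('e')
  [22] 12/19 → 2 ('ec')
  [23] 19/21 → 1 ('e')
  [24] 21/2 → 4 ('eeab')

[0, 1, 2, 2, 1, 2, 0, 1, 1, 2, 0, 1, 2, 0, 1, 1, 2, 1, 2, 0, 3, 1, 2, 1, 4]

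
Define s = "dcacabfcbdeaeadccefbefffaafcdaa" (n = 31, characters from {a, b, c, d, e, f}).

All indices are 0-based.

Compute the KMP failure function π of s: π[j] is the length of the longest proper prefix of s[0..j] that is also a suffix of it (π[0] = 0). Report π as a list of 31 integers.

[0, 0, 0, 0, 0, 0, 0, 0, 0, 1, 0, 0, 0, 0, 1, 2, 0, 0, 0, 0, 0, 0, 0, 0, 0, 0, 0, 0, 1, 0, 0]

π[0] = 0
j=1 s[j]='c': π[1]=0 (border '')
j=2 s[j]='a': π[2]=0 (border '')
j=3 s[j]='c': π[3]=0 (border '')
j=4 s[j]='a': π[4]=0 (border '')
j=5 s[j]='b': π[5]=0 (border '')
j=6 s[j]='f': π[6]=0 (border '')
j=7 s[j]='c': π[7]=0 (border '')
j=8 s[j]='b': π[8]=0 (border '')
j=9 s[j]='d': π[9]=1 (border 'd')
j=10 s[j]='e': k: 1→0; π[10]=0 (border '')
j=11 s[j]='a': π[11]=0 (border '')
j=12 s[j]='e': π[12]=0 (border '')
j=13 s[j]='a': π[13]=0 (border '')
j=14 s[j]='d': π[14]=1 (border 'd')
j=15 s[j]='c': π[15]=2 (border 'dc')
j=16 s[j]='c': k: 2→0; π[16]=0 (border '')
j=17 s[j]='e': π[17]=0 (border '')
j=18 s[j]='f': π[18]=0 (border '')
j=19 s[j]='b': π[19]=0 (border '')
j=20 s[j]='e': π[20]=0 (border '')
j=21 s[j]='f': π[21]=0 (border '')
j=22 s[j]='f': π[22]=0 (border '')
j=23 s[j]='f': π[23]=0 (border '')
j=24 s[j]='a': π[24]=0 (border '')
j=25 s[j]='a': π[25]=0 (border '')
j=26 s[j]='f': π[26]=0 (border '')
j=27 s[j]='c': π[27]=0 (border '')
j=28 s[j]='d': π[28]=1 (border 'd')
j=29 s[j]='a': k: 1→0; π[29]=0 (border '')
j=30 s[j]='a': π[30]=0 (border '')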